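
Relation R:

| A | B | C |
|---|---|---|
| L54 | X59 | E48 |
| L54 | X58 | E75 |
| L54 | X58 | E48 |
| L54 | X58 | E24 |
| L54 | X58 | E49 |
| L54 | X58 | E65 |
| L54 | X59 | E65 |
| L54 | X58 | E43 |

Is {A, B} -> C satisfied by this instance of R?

(A=L54, B=X59): 2 rows → C takes values {E48, E65} — violation
(A=L54, B=X58): 6 rows → C takes values {E75, E48, E24, E49, E65, E43} — violation
Two rows agree on {A, B} but differ on C, so {A, B} -> C does not hold.

No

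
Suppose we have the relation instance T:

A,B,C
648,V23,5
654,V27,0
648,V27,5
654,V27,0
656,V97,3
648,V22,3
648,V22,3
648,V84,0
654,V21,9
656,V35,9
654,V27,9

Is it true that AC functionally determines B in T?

No

(A=648, C=5): 2 rows → B takes values {V23, V27} — violation
(A=654, C=0): 2 rows → B = V27, V27 ✓
(A=656, C=3): 1 row → B = V97 ✓
(A=648, C=3): 2 rows → B = V22, V22 ✓
(A=648, C=0): 1 row → B = V84 ✓
(A=654, C=9): 2 rows → B takes values {V21, V27} — violation
(A=656, C=9): 1 row → B = V35 ✓
Two rows agree on AC but differ on B, so AC → B does not hold.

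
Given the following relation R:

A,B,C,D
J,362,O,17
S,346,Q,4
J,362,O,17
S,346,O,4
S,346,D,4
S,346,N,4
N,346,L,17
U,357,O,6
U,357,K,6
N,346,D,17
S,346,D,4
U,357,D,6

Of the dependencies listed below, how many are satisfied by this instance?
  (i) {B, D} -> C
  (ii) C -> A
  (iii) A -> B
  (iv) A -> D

(i) {B, D} -> C: (B=346, D=4): 5 rows → C takes values {Q, O, D, N} — violation; (B=346, D=17): 2 rows → C takes values {L, D} — violation; (B=357, D=6): 3 rows → C takes values {O, K, D} — violation — fails.
(ii) C -> A: C=O: 4 rows → A takes values {J, S, U} — violation; C=D: 4 rows → A takes values {S, N, U} — violation — fails.
(iii) A -> B: every LHS value maps to a single RHS value — holds.
(iv) A -> D: every LHS value maps to a single RHS value — holds.
2 of the 4 dependencies hold.

2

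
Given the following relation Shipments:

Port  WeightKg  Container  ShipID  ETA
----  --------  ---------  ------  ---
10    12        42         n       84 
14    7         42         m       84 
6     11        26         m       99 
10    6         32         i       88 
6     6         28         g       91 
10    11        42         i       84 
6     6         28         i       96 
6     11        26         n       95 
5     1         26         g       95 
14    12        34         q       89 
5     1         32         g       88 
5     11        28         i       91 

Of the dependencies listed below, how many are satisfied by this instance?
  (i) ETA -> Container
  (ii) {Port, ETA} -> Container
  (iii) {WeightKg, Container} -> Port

3

(i) ETA -> Container: every LHS value maps to a single RHS value — holds.
(ii) {Port, ETA} -> Container: every LHS value maps to a single RHS value — holds.
(iii) {WeightKg, Container} -> Port: every LHS value maps to a single RHS value — holds.
3 of the 3 dependencies hold.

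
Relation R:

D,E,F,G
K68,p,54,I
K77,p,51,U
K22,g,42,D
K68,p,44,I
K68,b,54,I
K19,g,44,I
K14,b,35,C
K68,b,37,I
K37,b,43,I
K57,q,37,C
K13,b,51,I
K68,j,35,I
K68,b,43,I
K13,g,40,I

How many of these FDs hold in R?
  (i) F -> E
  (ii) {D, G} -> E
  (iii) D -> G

1

(i) F -> E: F=54: 2 rows → E takes values {p, b} — violation; F=51: 2 rows → E takes values {p, b} — violation; F=44: 2 rows → E takes values {p, g} — violation; F=35: 2 rows → E takes values {b, j} — violation; F=37: 2 rows → E takes values {b, q} — violation — fails.
(ii) {D, G} -> E: (D=K68, G=I): 6 rows → E takes values {p, b, j} — violation; (D=K13, G=I): 2 rows → E takes values {b, g} — violation — fails.
(iii) D -> G: every LHS value maps to a single RHS value — holds.
1 of the 3 dependencies holds.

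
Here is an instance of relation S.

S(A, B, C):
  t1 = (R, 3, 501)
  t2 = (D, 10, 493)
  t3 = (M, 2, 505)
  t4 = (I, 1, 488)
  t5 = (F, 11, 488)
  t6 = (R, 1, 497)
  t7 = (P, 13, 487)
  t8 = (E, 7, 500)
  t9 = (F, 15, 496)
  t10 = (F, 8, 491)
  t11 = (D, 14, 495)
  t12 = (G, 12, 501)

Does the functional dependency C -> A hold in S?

C=501: rows 1, 12 → A takes values {R, G} — violation
C=493: row 2 → A = D ✓
C=505: row 3 → A = M ✓
C=488: rows 4, 5 → A takes values {I, F} — violation
C=497: row 6 → A = R ✓
C=487: row 7 → A = P ✓
C=500: row 8 → A = E ✓
C=496: row 9 → A = F ✓
C=491: row 10 → A = F ✓
C=495: row 11 → A = D ✓
Two rows agree on C but differ on A, so C -> A does not hold.

No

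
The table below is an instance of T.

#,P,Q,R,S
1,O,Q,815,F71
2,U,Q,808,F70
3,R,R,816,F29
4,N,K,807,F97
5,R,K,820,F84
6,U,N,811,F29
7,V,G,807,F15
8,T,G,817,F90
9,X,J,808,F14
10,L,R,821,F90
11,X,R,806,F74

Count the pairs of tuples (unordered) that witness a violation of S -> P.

2

S=F29: violating pairs (3,6) — 1 pair.
S=F90: violating pairs (8,10) — 1 pair.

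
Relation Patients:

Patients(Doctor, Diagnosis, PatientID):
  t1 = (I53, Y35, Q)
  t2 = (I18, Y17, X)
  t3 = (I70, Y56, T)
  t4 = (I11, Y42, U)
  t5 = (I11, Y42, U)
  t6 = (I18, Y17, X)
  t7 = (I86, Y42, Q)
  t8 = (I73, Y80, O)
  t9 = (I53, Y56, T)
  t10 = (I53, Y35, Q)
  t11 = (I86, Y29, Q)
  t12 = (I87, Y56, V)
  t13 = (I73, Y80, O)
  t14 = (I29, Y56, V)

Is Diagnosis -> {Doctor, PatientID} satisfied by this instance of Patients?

Diagnosis=Y35: rows 1, 10 → {Doctor,PatientID} = (I53, Q), (I53, Q) ✓
Diagnosis=Y17: rows 2, 6 → {Doctor,PatientID} = (I18, X), (I18, X) ✓
Diagnosis=Y56: rows 3, 9, 12, 14 → {Doctor,PatientID} takes values {(I70, T), (I53, T), (I87, V), (I29, V)} — violation
Diagnosis=Y42: rows 4, 5, 7 → {Doctor,PatientID} takes values {(I11, U), (I86, Q)} — violation
Diagnosis=Y80: rows 8, 13 → {Doctor,PatientID} = (I73, O), (I73, O) ✓
Diagnosis=Y29: row 11 → {Doctor,PatientID} = (I86, Q) ✓
Two rows agree on Diagnosis but differ on {Doctor, PatientID}, so Diagnosis -> {Doctor, PatientID} does not hold.

No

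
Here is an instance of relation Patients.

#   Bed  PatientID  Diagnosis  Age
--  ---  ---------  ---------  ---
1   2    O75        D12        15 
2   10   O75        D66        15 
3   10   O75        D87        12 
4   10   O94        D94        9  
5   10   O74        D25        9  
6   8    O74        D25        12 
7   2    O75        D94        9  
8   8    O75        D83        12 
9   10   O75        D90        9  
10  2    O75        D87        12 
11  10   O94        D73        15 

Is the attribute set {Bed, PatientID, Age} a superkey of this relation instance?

All 11 rows have distinct {Bed, PatientID, Age} values, so {Bed, PatientID, Age} → (all attributes) holds and {Bed, PatientID, Age} is a superkey.

Yes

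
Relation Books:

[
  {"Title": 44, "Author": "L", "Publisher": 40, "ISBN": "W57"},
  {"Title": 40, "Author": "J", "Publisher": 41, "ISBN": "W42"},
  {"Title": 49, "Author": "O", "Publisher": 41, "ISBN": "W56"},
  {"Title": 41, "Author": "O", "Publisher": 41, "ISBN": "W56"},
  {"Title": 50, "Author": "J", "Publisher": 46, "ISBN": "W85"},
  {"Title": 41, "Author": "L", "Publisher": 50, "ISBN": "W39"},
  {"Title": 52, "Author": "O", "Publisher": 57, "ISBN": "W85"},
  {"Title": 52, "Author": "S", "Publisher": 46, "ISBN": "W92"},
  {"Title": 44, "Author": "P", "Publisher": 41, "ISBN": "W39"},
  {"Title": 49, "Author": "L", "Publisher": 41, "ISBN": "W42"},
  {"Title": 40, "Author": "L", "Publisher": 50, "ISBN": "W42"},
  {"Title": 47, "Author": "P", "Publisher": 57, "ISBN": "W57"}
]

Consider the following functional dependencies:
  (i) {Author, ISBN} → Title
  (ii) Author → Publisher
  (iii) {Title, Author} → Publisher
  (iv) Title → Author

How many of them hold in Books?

(i) {Author, ISBN} → Title: (Author=O, ISBN=W56): 2 rows → Title takes values {49, 41} — violation; (Author=L, ISBN=W42): 2 rows → Title takes values {49, 40} — violation — fails.
(ii) Author → Publisher: Author=L: 4 rows → Publisher takes values {40, 50, 41} — violation; Author=J: 2 rows → Publisher takes values {41, 46} — violation; Author=O: 3 rows → Publisher takes values {41, 57} — violation; Author=P: 2 rows → Publisher takes values {41, 57} — violation — fails.
(iii) {Title, Author} → Publisher: every LHS value maps to a single RHS value — holds.
(iv) Title → Author: Title=44: 2 rows → Author takes values {L, P} — violation; Title=40: 2 rows → Author takes values {J, L} — violation; Title=49: 2 rows → Author takes values {O, L} — violation; Title=41: 2 rows → Author takes values {O, L} — violation; Title=52: 2 rows → Author takes values {O, S} — violation — fails.
1 of the 4 dependencies holds.

1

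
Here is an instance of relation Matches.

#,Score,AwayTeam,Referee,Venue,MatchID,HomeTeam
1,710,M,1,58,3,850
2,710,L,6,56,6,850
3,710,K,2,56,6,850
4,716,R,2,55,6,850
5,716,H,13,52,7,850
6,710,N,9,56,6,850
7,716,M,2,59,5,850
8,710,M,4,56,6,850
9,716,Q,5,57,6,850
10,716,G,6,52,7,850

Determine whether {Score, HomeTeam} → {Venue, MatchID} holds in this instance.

No

(Score=710, HomeTeam=850): rows 1, 2, 3, 6, 8 → {Venue,MatchID} takes values {(58, 3), (56, 6)} — violation
(Score=716, HomeTeam=850): rows 4, 5, 7, 9, 10 → {Venue,MatchID} takes values {(55, 6), (52, 7), (59, 5), (57, 6)} — violation
Two rows agree on {Score, HomeTeam} but differ on {Venue, MatchID}, so {Score, HomeTeam} → {Venue, MatchID} does not hold.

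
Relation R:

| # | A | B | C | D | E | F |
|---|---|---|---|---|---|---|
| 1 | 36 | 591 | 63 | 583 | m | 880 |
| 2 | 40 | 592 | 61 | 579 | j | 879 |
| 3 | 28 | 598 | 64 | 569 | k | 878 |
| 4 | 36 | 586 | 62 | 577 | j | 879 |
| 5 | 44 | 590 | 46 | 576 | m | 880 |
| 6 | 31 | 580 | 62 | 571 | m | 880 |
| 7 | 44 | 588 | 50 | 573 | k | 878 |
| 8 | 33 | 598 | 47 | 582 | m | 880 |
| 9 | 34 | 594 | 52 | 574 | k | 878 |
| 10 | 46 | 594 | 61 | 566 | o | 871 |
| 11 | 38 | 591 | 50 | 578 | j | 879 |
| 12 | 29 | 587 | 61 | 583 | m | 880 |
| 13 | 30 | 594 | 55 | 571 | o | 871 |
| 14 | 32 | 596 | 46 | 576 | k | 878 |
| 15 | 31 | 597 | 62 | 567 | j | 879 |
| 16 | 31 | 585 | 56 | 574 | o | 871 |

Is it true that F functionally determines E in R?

Yes

F=880: rows 1, 5, 6, 8, 12 → E = m, m, m, m, m ✓
F=879: rows 2, 4, 11, 15 → E = j, j, j, j ✓
F=878: rows 3, 7, 9, 14 → E = k, k, k, k ✓
F=871: rows 10, 13, 16 → E = o, o, o ✓
Every F value is associated with a single E value, so F -> E holds.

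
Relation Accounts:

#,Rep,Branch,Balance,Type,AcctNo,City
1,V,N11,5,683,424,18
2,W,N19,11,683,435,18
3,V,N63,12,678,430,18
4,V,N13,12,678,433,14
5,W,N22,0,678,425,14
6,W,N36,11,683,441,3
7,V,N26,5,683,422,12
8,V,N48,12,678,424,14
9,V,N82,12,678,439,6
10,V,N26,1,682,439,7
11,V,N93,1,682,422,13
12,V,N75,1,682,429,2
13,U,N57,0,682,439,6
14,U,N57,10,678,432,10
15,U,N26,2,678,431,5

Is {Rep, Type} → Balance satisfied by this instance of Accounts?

No

(Rep=V, Type=683): rows 1, 7 → Balance = 5, 5 ✓
(Rep=W, Type=683): rows 2, 6 → Balance = 11, 11 ✓
(Rep=V, Type=678): rows 3, 4, 8, 9 → Balance = 12, 12, 12, 12 ✓
(Rep=W, Type=678): row 5 → Balance = 0 ✓
(Rep=V, Type=682): rows 10, 11, 12 → Balance = 1, 1, 1 ✓
(Rep=U, Type=682): row 13 → Balance = 0 ✓
(Rep=U, Type=678): rows 14, 15 → Balance takes values {10, 2} — violation
Two rows agree on {Rep, Type} but differ on Balance, so {Rep, Type} → Balance does not hold.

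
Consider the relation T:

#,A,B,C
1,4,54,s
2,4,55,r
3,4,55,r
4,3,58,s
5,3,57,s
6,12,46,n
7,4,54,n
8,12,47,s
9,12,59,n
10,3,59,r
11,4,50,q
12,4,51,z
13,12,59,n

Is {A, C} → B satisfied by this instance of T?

(A=4, C=s): row 1 → B = 54 ✓
(A=4, C=r): rows 2, 3 → B = 55, 55 ✓
(A=3, C=s): rows 4, 5 → B takes values {58, 57} — violation
(A=12, C=n): rows 6, 9, 13 → B takes values {46, 59} — violation
(A=4, C=n): row 7 → B = 54 ✓
(A=12, C=s): row 8 → B = 47 ✓
(A=3, C=r): row 10 → B = 59 ✓
(A=4, C=q): row 11 → B = 50 ✓
(A=4, C=z): row 12 → B = 51 ✓
Two rows agree on {A, C} but differ on B, so {A, C} → B does not hold.

No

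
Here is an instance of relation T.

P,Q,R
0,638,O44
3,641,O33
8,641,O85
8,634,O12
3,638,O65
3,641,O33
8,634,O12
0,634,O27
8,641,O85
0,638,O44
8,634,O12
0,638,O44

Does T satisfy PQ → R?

(P=0, Q=638): 3 rows → R = O44, O44, O44 ✓
(P=3, Q=641): 2 rows → R = O33, O33 ✓
(P=8, Q=641): 2 rows → R = O85, O85 ✓
(P=8, Q=634): 3 rows → R = O12, O12, O12 ✓
(P=3, Q=638): 1 row → R = O65 ✓
(P=0, Q=634): 1 row → R = O27 ✓
Every PQ value is associated with a single R value, so PQ → R holds.

Yes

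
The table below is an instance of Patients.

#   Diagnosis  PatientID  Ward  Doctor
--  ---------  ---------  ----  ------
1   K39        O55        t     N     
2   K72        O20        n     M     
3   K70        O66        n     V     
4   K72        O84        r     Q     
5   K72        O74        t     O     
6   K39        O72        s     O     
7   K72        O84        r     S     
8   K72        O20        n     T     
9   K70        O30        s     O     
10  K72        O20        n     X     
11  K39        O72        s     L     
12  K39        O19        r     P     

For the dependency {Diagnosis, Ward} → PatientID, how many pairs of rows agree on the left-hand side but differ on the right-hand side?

(Diagnosis=K72, Ward=n): all 3 rows agree on PatientID — 0 pairs.
(Diagnosis=K72, Ward=r): all 2 rows agree on PatientID — 0 pairs.
(Diagnosis=K39, Ward=s): all 2 rows agree on PatientID — 0 pairs.

0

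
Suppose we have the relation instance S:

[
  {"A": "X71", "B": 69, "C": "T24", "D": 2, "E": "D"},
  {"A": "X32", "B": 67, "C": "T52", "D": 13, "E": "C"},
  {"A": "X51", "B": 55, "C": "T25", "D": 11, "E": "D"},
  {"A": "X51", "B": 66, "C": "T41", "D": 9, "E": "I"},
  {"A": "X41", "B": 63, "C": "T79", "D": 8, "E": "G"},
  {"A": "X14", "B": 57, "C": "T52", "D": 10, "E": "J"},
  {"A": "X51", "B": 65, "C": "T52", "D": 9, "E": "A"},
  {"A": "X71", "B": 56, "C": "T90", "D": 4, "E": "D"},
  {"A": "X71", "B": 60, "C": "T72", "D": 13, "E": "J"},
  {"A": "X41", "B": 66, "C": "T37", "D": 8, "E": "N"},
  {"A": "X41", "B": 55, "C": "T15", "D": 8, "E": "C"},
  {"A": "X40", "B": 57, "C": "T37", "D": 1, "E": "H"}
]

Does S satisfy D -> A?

D=2: 1 row → A = X71 ✓
D=13: 2 rows → A takes values {X32, X71} — violation
D=11: 1 row → A = X51 ✓
D=9: 2 rows → A = X51, X51 ✓
D=8: 3 rows → A = X41, X41, X41 ✓
D=10: 1 row → A = X14 ✓
D=4: 1 row → A = X71 ✓
D=1: 1 row → A = X40 ✓
Two rows agree on D but differ on A, so D -> A does not hold.

No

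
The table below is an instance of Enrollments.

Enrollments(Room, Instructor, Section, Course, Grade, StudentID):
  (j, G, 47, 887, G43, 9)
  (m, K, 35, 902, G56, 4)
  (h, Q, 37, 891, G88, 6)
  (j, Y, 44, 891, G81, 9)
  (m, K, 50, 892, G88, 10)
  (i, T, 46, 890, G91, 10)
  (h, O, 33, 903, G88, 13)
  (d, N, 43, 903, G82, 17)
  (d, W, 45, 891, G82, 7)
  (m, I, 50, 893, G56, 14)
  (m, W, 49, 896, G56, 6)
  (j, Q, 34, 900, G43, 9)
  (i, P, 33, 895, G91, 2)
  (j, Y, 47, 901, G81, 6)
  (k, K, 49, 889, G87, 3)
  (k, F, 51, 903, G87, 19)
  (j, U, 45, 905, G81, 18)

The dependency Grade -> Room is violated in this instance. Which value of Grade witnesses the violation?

G88

Grade=G43: 2 rows → Room = j, j ✓
Grade=G56: 3 rows → Room = m, m, m ✓
Grade=G88: 3 rows → Room takes values {h, m} — violation
Grade=G81: 3 rows → Room = j, j, j ✓
Grade=G91: 2 rows → Room = i, i ✓
Grade=G82: 2 rows → Room = d, d ✓
Grade=G87: 2 rows → Room = k, k ✓
The only Grade value with inconsistent Room is Grade=G88.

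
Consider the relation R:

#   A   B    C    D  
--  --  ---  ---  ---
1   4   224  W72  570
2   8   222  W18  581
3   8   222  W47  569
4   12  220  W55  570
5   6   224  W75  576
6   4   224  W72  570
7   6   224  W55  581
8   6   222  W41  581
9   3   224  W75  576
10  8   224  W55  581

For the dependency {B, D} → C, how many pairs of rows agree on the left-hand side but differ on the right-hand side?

1

(B=224, D=570): all 2 rows agree on C — 0 pairs.
(B=222, D=581): violating pairs (2,8) — 1 pair.
(B=224, D=576): all 2 rows agree on C — 0 pairs.
(B=224, D=581): all 2 rows agree on C — 0 pairs.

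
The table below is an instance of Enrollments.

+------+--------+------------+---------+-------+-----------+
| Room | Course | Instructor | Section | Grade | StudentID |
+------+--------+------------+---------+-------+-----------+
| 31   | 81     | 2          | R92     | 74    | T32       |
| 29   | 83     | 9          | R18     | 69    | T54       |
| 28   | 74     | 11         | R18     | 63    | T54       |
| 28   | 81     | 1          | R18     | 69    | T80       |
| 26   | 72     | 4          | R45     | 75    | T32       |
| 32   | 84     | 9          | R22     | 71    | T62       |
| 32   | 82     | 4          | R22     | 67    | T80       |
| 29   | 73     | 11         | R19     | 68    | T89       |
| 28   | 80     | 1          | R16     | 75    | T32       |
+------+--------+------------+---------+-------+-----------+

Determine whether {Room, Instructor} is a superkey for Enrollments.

No

Two distinct rows share (Room=28, Instructor=1), so {Room, Instructor} does not determine every attribute — not a superkey.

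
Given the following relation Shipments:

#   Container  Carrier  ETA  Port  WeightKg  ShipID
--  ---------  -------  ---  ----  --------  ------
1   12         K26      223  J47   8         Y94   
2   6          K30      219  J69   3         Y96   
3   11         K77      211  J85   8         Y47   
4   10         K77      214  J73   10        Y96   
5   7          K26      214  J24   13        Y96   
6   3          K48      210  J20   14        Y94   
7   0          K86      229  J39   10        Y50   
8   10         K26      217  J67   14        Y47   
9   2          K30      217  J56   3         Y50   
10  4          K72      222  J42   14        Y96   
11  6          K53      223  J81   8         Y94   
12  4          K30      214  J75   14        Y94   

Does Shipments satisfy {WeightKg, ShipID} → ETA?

No

(WeightKg=8, ShipID=Y94): rows 1, 11 → ETA = 223, 223 ✓
(WeightKg=3, ShipID=Y96): row 2 → ETA = 219 ✓
(WeightKg=8, ShipID=Y47): row 3 → ETA = 211 ✓
(WeightKg=10, ShipID=Y96): row 4 → ETA = 214 ✓
(WeightKg=13, ShipID=Y96): row 5 → ETA = 214 ✓
(WeightKg=14, ShipID=Y94): rows 6, 12 → ETA takes values {210, 214} — violation
(WeightKg=10, ShipID=Y50): row 7 → ETA = 229 ✓
(WeightKg=14, ShipID=Y47): row 8 → ETA = 217 ✓
(WeightKg=3, ShipID=Y50): row 9 → ETA = 217 ✓
(WeightKg=14, ShipID=Y96): row 10 → ETA = 222 ✓
Two rows agree on {WeightKg, ShipID} but differ on ETA, so {WeightKg, ShipID} → ETA does not hold.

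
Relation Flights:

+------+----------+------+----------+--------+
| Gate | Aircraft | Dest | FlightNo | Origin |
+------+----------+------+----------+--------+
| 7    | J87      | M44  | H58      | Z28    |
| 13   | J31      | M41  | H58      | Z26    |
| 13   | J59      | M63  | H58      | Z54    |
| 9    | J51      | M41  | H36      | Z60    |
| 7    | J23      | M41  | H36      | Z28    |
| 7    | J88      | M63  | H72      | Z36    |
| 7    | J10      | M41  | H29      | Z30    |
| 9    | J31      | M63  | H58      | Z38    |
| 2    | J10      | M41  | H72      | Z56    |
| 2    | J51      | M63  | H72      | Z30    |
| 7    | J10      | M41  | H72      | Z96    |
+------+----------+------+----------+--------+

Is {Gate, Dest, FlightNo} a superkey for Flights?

Yes

All 11 rows have distinct {Gate, Dest, FlightNo} values, so {Gate, Dest, FlightNo} → (all attributes) holds and {Gate, Dest, FlightNo} is a superkey.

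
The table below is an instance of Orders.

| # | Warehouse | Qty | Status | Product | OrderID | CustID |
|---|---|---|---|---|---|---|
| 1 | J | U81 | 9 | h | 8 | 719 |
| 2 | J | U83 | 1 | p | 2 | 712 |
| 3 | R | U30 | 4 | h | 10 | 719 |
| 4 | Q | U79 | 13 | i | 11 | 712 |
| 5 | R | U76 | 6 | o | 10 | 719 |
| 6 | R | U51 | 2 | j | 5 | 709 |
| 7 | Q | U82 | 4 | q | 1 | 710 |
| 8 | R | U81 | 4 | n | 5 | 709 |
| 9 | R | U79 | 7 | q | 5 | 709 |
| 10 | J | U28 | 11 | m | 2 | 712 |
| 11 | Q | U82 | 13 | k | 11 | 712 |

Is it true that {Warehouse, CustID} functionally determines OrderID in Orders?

(Warehouse=J, CustID=719): row 1 → OrderID = 8 ✓
(Warehouse=J, CustID=712): rows 2, 10 → OrderID = 2, 2 ✓
(Warehouse=R, CustID=719): rows 3, 5 → OrderID = 10, 10 ✓
(Warehouse=Q, CustID=712): rows 4, 11 → OrderID = 11, 11 ✓
(Warehouse=R, CustID=709): rows 6, 8, 9 → OrderID = 5, 5, 5 ✓
(Warehouse=Q, CustID=710): row 7 → OrderID = 1 ✓
Every {Warehouse, CustID} value is associated with a single OrderID value, so {Warehouse, CustID} -> OrderID holds.

Yes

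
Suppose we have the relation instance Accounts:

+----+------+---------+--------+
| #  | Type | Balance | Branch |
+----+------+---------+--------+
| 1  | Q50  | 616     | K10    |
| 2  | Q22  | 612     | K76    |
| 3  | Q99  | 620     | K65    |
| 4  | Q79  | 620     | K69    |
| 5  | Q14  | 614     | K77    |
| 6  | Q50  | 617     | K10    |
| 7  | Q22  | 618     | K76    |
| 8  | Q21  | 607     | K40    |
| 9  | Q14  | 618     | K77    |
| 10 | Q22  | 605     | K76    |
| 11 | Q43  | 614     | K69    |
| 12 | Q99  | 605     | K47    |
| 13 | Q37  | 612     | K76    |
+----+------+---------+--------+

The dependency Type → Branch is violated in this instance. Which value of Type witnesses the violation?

Q99

Type=Q50: rows 1, 6 → Branch = K10, K10 ✓
Type=Q22: rows 2, 7, 10 → Branch = K76, K76, K76 ✓
Type=Q99: rows 3, 12 → Branch takes values {K65, K47} — violation
Type=Q79: row 4 → Branch = K69 ✓
Type=Q14: rows 5, 9 → Branch = K77, K77 ✓
Type=Q21: row 8 → Branch = K40 ✓
Type=Q43: row 11 → Branch = K69 ✓
Type=Q37: row 13 → Branch = K76 ✓
The only Type value with inconsistent Branch is Type=Q99.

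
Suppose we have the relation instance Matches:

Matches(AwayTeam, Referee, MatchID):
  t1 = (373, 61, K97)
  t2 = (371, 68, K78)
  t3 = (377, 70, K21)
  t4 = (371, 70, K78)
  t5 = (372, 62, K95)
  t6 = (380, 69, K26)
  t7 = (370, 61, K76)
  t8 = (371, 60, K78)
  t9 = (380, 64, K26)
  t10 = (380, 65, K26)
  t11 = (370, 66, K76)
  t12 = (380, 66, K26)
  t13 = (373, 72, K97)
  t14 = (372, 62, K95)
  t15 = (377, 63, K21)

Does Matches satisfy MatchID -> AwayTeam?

MatchID=K97: rows 1, 13 → AwayTeam = 373, 373 ✓
MatchID=K78: rows 2, 4, 8 → AwayTeam = 371, 371, 371 ✓
MatchID=K21: rows 3, 15 → AwayTeam = 377, 377 ✓
MatchID=K95: rows 5, 14 → AwayTeam = 372, 372 ✓
MatchID=K26: rows 6, 9, 10, 12 → AwayTeam = 380, 380, 380, 380 ✓
MatchID=K76: rows 7, 11 → AwayTeam = 370, 370 ✓
Every MatchID value is associated with a single AwayTeam value, so MatchID -> AwayTeam holds.

Yes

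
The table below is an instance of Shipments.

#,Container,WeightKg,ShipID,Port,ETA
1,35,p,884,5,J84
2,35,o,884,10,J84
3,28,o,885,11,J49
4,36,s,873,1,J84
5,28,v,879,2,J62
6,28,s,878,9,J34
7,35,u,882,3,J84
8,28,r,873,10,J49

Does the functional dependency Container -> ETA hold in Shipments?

No

Container=35: rows 1, 2, 7 → ETA = J84, J84, J84 ✓
Container=28: rows 3, 5, 6, 8 → ETA takes values {J49, J62, J34} — violation
Container=36: row 4 → ETA = J84 ✓
Two rows agree on Container but differ on ETA, so Container -> ETA does not hold.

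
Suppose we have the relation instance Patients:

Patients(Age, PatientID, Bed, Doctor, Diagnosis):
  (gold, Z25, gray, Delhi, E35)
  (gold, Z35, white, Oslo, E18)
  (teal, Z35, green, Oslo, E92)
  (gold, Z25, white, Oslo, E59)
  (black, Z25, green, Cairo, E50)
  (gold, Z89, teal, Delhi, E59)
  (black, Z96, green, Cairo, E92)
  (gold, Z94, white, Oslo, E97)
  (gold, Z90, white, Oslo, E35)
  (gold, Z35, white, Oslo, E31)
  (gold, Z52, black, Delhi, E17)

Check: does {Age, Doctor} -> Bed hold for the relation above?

(Age=gold, Doctor=Delhi): 3 rows → Bed takes values {gray, teal, black} — violation
(Age=gold, Doctor=Oslo): 5 rows → Bed = white, white, white, white, white ✓
(Age=teal, Doctor=Oslo): 1 row → Bed = green ✓
(Age=black, Doctor=Cairo): 2 rows → Bed = green, green ✓
Two rows agree on {Age, Doctor} but differ on Bed, so {Age, Doctor} -> Bed does not hold.

No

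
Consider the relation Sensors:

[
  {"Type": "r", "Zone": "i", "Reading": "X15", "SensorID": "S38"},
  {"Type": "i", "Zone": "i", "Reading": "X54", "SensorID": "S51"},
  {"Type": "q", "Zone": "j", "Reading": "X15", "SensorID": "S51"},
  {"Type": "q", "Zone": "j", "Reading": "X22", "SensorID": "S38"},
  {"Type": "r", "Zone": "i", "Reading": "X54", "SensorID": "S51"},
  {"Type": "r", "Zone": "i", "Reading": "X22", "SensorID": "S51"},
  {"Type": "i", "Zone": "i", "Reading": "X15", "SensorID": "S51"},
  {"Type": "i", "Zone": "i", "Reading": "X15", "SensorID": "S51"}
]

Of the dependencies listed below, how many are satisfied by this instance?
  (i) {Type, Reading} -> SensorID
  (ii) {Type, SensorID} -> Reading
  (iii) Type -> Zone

(i) {Type, Reading} -> SensorID: every LHS value maps to a single RHS value — holds.
(ii) {Type, SensorID} -> Reading: (Type=i, SensorID=S51): 3 rows → Reading takes values {X54, X15} — violation; (Type=r, SensorID=S51): 2 rows → Reading takes values {X54, X22} — violation — fails.
(iii) Type -> Zone: every LHS value maps to a single RHS value — holds.
2 of the 3 dependencies hold.

2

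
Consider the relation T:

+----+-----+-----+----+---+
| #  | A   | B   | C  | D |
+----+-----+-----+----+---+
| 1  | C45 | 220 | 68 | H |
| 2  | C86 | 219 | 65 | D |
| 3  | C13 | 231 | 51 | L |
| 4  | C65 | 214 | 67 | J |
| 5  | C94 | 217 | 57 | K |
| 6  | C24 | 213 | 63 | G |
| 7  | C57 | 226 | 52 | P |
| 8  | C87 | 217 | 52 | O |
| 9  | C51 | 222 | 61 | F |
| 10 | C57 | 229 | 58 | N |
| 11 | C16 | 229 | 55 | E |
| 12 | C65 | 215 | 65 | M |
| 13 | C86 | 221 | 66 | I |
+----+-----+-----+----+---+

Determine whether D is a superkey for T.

All 13 rows have distinct D values, so D → (all attributes) holds and D is a superkey.

Yes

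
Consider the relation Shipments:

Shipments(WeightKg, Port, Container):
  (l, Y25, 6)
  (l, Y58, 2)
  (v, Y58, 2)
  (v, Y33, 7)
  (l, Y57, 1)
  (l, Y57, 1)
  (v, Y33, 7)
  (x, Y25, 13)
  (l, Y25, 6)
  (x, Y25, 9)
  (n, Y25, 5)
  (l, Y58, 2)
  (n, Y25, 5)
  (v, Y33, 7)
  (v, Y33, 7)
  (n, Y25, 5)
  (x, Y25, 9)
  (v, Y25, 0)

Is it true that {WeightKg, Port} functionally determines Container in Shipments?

(WeightKg=l, Port=Y25): 2 rows → Container = 6, 6 ✓
(WeightKg=l, Port=Y58): 2 rows → Container = 2, 2 ✓
(WeightKg=v, Port=Y58): 1 row → Container = 2 ✓
(WeightKg=v, Port=Y33): 4 rows → Container = 7, 7, 7, 7 ✓
(WeightKg=l, Port=Y57): 2 rows → Container = 1, 1 ✓
(WeightKg=x, Port=Y25): 3 rows → Container takes values {13, 9} — violation
(WeightKg=n, Port=Y25): 3 rows → Container = 5, 5, 5 ✓
(WeightKg=v, Port=Y25): 1 row → Container = 0 ✓
Two rows agree on {WeightKg, Port} but differ on Container, so {WeightKg, Port} → Container does not hold.

No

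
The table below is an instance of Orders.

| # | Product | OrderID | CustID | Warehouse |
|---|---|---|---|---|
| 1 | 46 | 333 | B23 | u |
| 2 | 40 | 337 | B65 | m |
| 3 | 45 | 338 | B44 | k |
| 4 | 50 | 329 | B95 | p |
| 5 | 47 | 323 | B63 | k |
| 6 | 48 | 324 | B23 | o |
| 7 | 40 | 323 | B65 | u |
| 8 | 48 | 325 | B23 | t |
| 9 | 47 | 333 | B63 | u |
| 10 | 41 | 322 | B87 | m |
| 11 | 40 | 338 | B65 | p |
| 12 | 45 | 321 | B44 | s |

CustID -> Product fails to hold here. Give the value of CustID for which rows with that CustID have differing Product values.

B23

CustID=B23: rows 1, 6, 8 → Product takes values {46, 48} — violation
CustID=B65: rows 2, 7, 11 → Product = 40, 40, 40 ✓
CustID=B44: rows 3, 12 → Product = 45, 45 ✓
CustID=B95: row 4 → Product = 50 ✓
CustID=B63: rows 5, 9 → Product = 47, 47 ✓
CustID=B87: row 10 → Product = 41 ✓
The only CustID value with inconsistent Product is CustID=B23.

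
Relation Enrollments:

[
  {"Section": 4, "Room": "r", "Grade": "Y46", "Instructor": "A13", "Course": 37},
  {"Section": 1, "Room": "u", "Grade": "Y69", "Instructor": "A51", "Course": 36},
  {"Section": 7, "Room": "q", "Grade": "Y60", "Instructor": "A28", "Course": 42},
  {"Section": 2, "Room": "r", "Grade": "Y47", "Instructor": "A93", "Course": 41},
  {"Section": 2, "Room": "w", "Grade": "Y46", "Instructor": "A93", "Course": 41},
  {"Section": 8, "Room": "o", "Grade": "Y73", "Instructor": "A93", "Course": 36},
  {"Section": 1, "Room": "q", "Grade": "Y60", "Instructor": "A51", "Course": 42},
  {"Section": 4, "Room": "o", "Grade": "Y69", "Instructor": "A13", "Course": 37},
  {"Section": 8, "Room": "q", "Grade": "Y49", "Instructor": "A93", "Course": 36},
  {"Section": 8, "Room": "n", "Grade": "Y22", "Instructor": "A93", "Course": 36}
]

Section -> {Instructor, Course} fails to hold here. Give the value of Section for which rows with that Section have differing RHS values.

Section=4: 2 rows → {Instructor,Course} = (A13, 37), (A13, 37) ✓
Section=1: 2 rows → {Instructor,Course} takes values {(A51, 36), (A51, 42)} — violation
Section=7: 1 row → {Instructor,Course} = (A28, 42) ✓
Section=2: 2 rows → {Instructor,Course} = (A93, 41), (A93, 41) ✓
Section=8: 3 rows → {Instructor,Course} = (A93, 36), (A93, 36), (A93, 36) ✓
The only Section value with inconsistent RHS is Section=1.

1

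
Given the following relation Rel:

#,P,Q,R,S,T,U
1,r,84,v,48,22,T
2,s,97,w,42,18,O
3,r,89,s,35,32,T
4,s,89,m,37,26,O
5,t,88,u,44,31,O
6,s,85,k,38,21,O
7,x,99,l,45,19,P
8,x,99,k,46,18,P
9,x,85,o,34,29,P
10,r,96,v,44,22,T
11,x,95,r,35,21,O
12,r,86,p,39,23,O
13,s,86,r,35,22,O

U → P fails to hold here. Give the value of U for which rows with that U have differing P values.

U=T: rows 1, 3, 10 → P = r, r, r ✓
U=O: rows 2, 4, 5, 6, 11, 12, 13 → P takes values {s, t, x, r} — violation
U=P: rows 7, 8, 9 → P = x, x, x ✓
The only U value with inconsistent P is U=O.

O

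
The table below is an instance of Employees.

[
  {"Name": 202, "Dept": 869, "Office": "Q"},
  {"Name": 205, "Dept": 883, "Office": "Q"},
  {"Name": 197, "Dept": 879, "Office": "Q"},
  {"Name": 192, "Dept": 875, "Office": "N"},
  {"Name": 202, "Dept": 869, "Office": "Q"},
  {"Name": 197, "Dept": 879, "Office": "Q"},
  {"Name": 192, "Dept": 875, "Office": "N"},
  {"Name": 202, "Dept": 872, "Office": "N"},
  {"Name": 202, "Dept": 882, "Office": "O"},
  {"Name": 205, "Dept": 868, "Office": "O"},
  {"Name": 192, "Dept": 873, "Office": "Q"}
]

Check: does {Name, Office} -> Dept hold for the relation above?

Yes

(Name=202, Office=Q): 2 rows → Dept = 869, 869 ✓
(Name=205, Office=Q): 1 row → Dept = 883 ✓
(Name=197, Office=Q): 2 rows → Dept = 879, 879 ✓
(Name=192, Office=N): 2 rows → Dept = 875, 875 ✓
(Name=202, Office=N): 1 row → Dept = 872 ✓
(Name=202, Office=O): 1 row → Dept = 882 ✓
(Name=205, Office=O): 1 row → Dept = 868 ✓
(Name=192, Office=Q): 1 row → Dept = 873 ✓
Every {Name, Office} value is associated with a single Dept value, so {Name, Office} -> Dept holds.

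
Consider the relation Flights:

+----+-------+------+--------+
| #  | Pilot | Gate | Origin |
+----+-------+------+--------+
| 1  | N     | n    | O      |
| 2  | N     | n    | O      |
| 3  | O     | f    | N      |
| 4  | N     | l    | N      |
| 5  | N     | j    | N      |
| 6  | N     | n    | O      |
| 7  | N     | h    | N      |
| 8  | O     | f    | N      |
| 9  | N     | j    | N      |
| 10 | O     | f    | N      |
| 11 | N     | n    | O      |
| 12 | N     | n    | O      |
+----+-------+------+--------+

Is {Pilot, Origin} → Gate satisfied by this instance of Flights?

(Pilot=N, Origin=O): rows 1, 2, 6, 11, 12 → Gate = n, n, n, n, n ✓
(Pilot=O, Origin=N): rows 3, 8, 10 → Gate = f, f, f ✓
(Pilot=N, Origin=N): rows 4, 5, 7, 9 → Gate takes values {l, j, h} — violation
Two rows agree on {Pilot, Origin} but differ on Gate, so {Pilot, Origin} → Gate does not hold.

No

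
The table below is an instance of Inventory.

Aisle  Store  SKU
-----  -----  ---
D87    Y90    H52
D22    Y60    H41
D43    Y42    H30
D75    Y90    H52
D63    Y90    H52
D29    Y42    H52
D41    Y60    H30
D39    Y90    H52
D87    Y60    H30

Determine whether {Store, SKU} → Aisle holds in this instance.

No

(Store=Y90, SKU=H52): 4 rows → Aisle takes values {D87, D75, D63, D39} — violation
(Store=Y60, SKU=H41): 1 row → Aisle = D22 ✓
(Store=Y42, SKU=H30): 1 row → Aisle = D43 ✓
(Store=Y42, SKU=H52): 1 row → Aisle = D29 ✓
(Store=Y60, SKU=H30): 2 rows → Aisle takes values {D41, D87} — violation
Two rows agree on {Store, SKU} but differ on Aisle, so {Store, SKU} → Aisle does not hold.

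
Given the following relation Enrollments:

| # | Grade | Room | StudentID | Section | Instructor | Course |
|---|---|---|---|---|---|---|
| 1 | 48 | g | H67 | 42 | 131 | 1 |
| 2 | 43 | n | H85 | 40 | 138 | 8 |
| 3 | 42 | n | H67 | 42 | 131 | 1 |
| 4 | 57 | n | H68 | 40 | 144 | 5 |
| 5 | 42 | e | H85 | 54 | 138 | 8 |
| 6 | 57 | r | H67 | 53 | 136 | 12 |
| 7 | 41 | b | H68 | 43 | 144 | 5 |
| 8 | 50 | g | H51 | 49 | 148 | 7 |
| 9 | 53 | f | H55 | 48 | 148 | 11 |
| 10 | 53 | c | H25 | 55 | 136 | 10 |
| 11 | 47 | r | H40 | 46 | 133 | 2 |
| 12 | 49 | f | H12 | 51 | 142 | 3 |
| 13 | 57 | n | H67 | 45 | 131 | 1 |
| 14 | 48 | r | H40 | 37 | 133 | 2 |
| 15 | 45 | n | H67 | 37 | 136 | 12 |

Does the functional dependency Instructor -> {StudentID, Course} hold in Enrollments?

No

Instructor=131: rows 1, 3, 13 → {StudentID,Course} = (H67, 1), (H67, 1), (H67, 1) ✓
Instructor=138: rows 2, 5 → {StudentID,Course} = (H85, 8), (H85, 8) ✓
Instructor=144: rows 4, 7 → {StudentID,Course} = (H68, 5), (H68, 5) ✓
Instructor=136: rows 6, 10, 15 → {StudentID,Course} takes values {(H67, 12), (H25, 10)} — violation
Instructor=148: rows 8, 9 → {StudentID,Course} takes values {(H51, 7), (H55, 11)} — violation
Instructor=133: rows 11, 14 → {StudentID,Course} = (H40, 2), (H40, 2) ✓
Instructor=142: row 12 → {StudentID,Course} = (H12, 3) ✓
Two rows agree on Instructor but differ on {StudentID, Course}, so Instructor -> {StudentID, Course} does not hold.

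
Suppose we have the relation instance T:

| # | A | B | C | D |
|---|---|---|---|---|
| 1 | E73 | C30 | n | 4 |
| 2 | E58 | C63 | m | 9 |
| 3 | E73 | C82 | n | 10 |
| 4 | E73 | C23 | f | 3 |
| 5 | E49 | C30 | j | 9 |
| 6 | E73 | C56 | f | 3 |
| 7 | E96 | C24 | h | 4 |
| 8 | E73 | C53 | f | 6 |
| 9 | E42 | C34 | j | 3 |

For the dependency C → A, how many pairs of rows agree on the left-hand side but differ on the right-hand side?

1

C=n: all 2 rows agree on A — 0 pairs.
C=f: all 3 rows agree on A — 0 pairs.
C=j: violating pairs (5,9) — 1 pair.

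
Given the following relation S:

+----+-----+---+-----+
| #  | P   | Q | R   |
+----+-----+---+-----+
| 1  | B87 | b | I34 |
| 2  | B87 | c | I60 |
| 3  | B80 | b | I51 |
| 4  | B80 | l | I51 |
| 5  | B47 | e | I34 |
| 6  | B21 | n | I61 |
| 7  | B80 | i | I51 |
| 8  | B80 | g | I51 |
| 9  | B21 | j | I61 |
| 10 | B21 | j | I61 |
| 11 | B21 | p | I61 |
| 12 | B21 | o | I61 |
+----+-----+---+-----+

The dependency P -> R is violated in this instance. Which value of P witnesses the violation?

B87

P=B87: rows 1, 2 → R takes values {I34, I60} — violation
P=B80: rows 3, 4, 7, 8 → R = I51, I51, I51, I51 ✓
P=B47: row 5 → R = I34 ✓
P=B21: rows 6, 9, 10, 11, 12 → R = I61, I61, I61, I61, I61 ✓
The only P value with inconsistent R is P=B87.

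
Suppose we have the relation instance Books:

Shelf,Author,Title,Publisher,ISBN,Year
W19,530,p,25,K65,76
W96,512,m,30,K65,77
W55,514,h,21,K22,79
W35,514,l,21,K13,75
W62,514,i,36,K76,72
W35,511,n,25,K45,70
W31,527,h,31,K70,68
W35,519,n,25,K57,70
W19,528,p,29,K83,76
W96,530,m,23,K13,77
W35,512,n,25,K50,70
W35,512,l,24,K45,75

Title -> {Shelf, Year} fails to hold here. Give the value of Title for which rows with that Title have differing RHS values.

Title=p: 2 rows → {Shelf,Year} = (W19, 76), (W19, 76) ✓
Title=m: 2 rows → {Shelf,Year} = (W96, 77), (W96, 77) ✓
Title=h: 2 rows → {Shelf,Year} takes values {(W55, 79), (W31, 68)} — violation
Title=l: 2 rows → {Shelf,Year} = (W35, 75), (W35, 75) ✓
Title=i: 1 row → {Shelf,Year} = (W62, 72) ✓
Title=n: 3 rows → {Shelf,Year} = (W35, 70), (W35, 70), (W35, 70) ✓
The only Title value with inconsistent RHS is Title=h.

h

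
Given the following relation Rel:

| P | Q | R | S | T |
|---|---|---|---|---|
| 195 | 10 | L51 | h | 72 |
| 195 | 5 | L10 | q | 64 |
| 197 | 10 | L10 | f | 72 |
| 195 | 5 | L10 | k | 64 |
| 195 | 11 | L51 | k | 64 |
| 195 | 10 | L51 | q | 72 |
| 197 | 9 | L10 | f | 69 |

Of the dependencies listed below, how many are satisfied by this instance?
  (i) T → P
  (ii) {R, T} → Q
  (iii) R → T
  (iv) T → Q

1

(i) T → P: T=72: 3 rows → P takes values {195, 197} — violation — fails.
(ii) {R, T} → Q: every LHS value maps to a single RHS value — holds.
(iii) R → T: R=L51: 3 rows → T takes values {72, 64} — violation; R=L10: 4 rows → T takes values {64, 72, 69} — violation — fails.
(iv) T → Q: T=64: 3 rows → Q takes values {5, 11} — violation — fails.
1 of the 4 dependencies holds.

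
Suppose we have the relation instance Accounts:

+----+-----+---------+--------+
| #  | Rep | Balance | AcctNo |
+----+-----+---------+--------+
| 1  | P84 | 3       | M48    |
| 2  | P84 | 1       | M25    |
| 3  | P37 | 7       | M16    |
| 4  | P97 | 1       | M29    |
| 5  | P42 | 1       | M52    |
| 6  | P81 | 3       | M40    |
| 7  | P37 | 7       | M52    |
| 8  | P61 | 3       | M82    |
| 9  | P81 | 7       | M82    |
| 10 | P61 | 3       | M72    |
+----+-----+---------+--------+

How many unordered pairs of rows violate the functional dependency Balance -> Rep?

10

Balance=3: violating pairs (1,6), (1,8), (1,10), (6,8), (6,10) — 5 pairs.
Balance=1: violating pairs (2,4), (2,5), (4,5) — 3 pairs.
Balance=7: violating pairs (3,9), (7,9) — 2 pairs.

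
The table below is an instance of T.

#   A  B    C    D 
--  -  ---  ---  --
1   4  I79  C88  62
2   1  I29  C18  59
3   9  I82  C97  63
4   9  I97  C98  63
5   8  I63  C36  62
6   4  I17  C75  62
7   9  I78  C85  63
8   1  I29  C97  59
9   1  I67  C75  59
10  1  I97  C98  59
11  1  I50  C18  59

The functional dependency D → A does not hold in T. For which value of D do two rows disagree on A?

D=62: rows 1, 5, 6 → A takes values {4, 8} — violation
D=59: rows 2, 8, 9, 10, 11 → A = 1, 1, 1, 1, 1 ✓
D=63: rows 3, 4, 7 → A = 9, 9, 9 ✓
The only D value with inconsistent A is D=62.

62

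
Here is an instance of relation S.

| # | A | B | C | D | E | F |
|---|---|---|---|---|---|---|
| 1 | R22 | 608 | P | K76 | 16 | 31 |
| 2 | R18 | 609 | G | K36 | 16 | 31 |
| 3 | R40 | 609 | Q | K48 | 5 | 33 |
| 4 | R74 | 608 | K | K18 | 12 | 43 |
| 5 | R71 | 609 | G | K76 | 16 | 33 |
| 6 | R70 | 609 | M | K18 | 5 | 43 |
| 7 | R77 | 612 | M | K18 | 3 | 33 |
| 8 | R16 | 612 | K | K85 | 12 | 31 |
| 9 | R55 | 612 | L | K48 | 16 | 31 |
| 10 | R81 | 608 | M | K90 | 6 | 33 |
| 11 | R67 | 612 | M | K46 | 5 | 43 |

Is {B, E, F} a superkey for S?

All 11 rows have distinct {B, E, F} values, so {B, E, F} → (all attributes) holds and {B, E, F} is a superkey.

Yes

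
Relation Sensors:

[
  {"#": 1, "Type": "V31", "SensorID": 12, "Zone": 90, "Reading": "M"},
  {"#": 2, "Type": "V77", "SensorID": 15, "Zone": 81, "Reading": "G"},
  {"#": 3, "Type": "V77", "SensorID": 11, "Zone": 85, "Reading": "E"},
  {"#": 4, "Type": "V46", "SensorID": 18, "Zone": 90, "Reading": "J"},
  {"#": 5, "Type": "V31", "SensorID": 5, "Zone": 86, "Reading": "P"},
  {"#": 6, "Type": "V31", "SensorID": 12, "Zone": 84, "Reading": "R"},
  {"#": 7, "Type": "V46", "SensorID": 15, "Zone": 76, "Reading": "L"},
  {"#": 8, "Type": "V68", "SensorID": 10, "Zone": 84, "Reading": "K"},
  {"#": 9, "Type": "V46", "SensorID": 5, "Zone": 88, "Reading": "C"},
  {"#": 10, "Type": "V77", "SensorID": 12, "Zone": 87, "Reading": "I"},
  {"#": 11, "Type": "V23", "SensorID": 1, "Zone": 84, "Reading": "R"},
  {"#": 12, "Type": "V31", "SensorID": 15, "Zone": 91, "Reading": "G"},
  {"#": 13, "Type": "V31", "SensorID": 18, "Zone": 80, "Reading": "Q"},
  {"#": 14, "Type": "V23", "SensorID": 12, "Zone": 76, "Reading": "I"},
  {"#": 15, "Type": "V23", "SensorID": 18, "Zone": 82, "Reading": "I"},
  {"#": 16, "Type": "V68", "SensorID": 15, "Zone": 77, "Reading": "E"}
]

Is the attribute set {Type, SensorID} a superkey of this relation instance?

Rows 1 and 6 have the same {Type, SensorID} value (Type=V31, SensorID=12) but are distinct tuples, so {Type, SensorID} does not determine every attribute — not a superkey.

No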